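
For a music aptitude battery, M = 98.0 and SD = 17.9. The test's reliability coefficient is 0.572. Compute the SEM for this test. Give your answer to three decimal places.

11.710

SEM = SD · √(1 − ρ) = 17.9 × √0.428 = 17.9 × 0.6542 = 11.7105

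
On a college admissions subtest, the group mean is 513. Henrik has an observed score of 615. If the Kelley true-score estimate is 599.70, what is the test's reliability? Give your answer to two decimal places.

0.85

T̂ = ρX + (1 − ρ)μ  ⇒  T̂ − μ = ρ(X − μ)
ρ = (T̂ − μ)/(X − μ) = (599.70 − 513) / (615 − 513) = 86.70 / 102.0 = 0.8500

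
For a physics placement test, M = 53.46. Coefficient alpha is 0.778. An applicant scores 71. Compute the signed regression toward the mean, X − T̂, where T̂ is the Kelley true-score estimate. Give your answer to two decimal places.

Kelley's formula gives T̂ = 0.778·71 + 0.222·53.46 = 55.238 + 11.86812 = 67.1061.
X − T̂ = 71 − 67.106 = 3.894 → 3.89

3.89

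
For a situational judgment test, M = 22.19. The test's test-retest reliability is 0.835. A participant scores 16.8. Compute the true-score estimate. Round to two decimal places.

Kelley's formula gives T̂ = 0.835·16.8 + 0.165·22.19 = 14.0280 + 3.66135 = 17.689.

17.69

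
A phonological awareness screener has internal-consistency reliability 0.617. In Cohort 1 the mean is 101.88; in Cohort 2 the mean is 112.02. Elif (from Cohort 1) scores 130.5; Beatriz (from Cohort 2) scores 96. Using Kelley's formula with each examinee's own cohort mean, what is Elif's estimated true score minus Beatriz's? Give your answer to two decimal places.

17.40

T̂_Elif = 0.617(130.5) + 0.383(101.88) = 119.5385
T̂_Beatriz = 0.617(96) + 0.383(112.02) = 102.1357
Difference = 119.5385 − 102.1357 = 17.4029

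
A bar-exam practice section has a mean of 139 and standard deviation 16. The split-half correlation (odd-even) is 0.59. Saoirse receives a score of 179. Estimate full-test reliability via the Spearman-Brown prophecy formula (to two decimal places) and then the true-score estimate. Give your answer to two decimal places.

Spearman-Brown: ρ = 2r/(1 + r) = 2(0.59)/(1 + 0.59) = 1.180/1.59 = 0.7421 → 0.74
Weight the observed score by reliability and the mean by (1 − reliability): T̂ = 0.74·179 + 0.26·139 = 132.46 + 36.14 = 168.600.

168.60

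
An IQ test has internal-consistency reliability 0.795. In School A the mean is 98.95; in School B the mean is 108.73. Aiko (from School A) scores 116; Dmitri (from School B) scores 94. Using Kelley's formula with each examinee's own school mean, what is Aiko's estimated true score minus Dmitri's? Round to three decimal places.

T̂_Aiko = 0.795(116) + 0.205(98.95) = 112.50475
T̂_Dmitri = 0.795(94) + 0.205(108.73) = 97.01965
Difference = 112.50475 − 97.01965 = 15.48510

15.485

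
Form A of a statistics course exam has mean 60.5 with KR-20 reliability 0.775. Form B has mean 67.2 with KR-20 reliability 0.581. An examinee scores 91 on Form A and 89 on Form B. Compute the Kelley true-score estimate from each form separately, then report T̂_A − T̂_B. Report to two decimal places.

T̂_A = 0.775(91) + 0.225(60.5) = 84.1375
T̂_B = 0.581(89) + 0.419(67.2) = 79.8658
T̂_A − T̂_B = 4.2717

4.27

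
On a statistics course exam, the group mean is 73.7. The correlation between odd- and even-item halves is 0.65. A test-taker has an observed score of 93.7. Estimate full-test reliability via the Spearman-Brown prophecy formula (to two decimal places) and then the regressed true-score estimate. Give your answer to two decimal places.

89.50

Spearman-Brown: ρ = 2r/(1 + r) = 2(0.65)/(1 + 0.65) = 1.300/1.65 = 0.7879 → 0.79
T̂ = ρX + (1 − ρ)μ
  = 0.79 × 93.7 + 0.21 × 73.7
  = 74.023 + 15.477
  = 89.500
  ≈ 89.50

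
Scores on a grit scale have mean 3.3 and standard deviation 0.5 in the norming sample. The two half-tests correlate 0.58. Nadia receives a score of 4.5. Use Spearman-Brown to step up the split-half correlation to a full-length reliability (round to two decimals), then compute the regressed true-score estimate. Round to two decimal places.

Spearman-Brown: ρ = 2r/(1 + r) = 2(0.58)/(1 + 0.58) = 1.160/1.58 = 0.7342 → 0.73
T̂ = 0.73(4.5) + 0.27(3.3) = 3.285 + 0.891 = 4.176 → 4.18

4.18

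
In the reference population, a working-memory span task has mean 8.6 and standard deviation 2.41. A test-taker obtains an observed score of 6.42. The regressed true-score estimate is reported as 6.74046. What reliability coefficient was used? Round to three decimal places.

T̂ = ρX + (1 − ρ)μ  ⇒  T̂ − μ = ρ(X − μ)
ρ = (T̂ − μ)/(X − μ) = (6.74046 − 8.6) / (6.42 − 8.6) = -1.85954 / -2.18 = 0.85300

0.853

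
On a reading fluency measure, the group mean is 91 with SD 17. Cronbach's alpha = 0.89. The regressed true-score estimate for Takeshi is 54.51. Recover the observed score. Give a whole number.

50

T̂ = ρX + (1 − ρ)μ  ⇒  X = (T̂ − (1 − ρ)μ) / ρ
X = (54.51 − 0.11 × 91) / 0.89 = (54.51 − 10.01) / 0.89 = 44.50 / 0.89 = 50.00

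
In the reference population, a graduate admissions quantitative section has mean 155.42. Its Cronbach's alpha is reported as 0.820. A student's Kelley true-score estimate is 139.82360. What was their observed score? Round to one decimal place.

136.4

T̂ = ρX + (1 − ρ)μ  ⇒  X = (T̂ − (1 − ρ)μ) / ρ
X = (139.82360 − 0.180 × 155.42) / 0.820 = (139.82360 − 27.97560) / 0.820 = 111.84800 / 0.820 = 136.400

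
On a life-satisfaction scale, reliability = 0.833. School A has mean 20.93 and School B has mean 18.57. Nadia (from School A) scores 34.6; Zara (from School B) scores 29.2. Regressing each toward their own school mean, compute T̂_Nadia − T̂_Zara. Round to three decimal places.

T̂_Nadia = 0.833(34.6) + 0.167(20.93) = 32.31711
T̂_Zara = 0.833(29.2) + 0.167(18.57) = 27.42479
Difference = 32.31711 − 27.42479 = 4.89232

4.892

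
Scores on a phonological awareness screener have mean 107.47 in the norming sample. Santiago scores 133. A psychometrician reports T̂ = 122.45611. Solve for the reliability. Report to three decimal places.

T̂ = ρX + (1 − ρ)μ  ⇒  T̂ − μ = ρ(X − μ)
ρ = (T̂ − μ)/(X − μ) = (122.45611 − 107.47) / (133 − 107.47) = 14.98611 / 25.53 = 0.58700

0.587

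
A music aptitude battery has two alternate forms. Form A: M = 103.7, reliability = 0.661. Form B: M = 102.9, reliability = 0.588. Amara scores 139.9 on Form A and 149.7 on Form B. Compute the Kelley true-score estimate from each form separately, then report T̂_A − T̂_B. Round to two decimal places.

-2.79

T̂_A = 0.661(139.9) + 0.339(103.7) = 127.6282
T̂_B = 0.588(149.7) + 0.412(102.9) = 130.4184
T̂_A − T̂_B = -2.7902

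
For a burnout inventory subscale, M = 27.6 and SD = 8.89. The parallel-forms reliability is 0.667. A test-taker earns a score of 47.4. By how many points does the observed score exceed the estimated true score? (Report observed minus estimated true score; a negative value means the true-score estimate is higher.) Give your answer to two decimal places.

6.59

T̂ = ρX + (1 − ρ)μ
  = 0.667 × 47.4 + 0.333 × 27.6
  = 31.6158 + 9.1908
  = 40.8066
  ≈ 40.807
X − T̂ = 47.4 − 40.807 = 6.593 → 6.59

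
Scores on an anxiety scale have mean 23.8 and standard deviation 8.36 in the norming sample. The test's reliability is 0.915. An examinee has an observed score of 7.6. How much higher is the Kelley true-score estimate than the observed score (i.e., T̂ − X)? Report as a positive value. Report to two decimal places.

1.38

Regress the observed score toward the mean by the unreliability: T̂ = 0.915·7.6 + 0.085·23.8 = 6.9540 + 2.0230 = 8.9770.
T̂ − X = 8.977 − 7.6 = 1.377 → 1.38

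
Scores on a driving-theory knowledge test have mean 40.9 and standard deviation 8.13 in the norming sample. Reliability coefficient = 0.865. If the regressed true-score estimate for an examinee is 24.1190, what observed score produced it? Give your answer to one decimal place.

T̂ = ρX + (1 − ρ)μ  ⇒  X = (T̂ − (1 − ρ)μ) / ρ
X = (24.1190 − 0.135 × 40.9) / 0.865 = (24.1190 − 5.5215) / 0.865 = 18.5975 / 0.865 = 21.500

21.5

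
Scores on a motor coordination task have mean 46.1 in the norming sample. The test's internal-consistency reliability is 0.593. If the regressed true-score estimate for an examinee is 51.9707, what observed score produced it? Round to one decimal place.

56.0

T̂ = ρX + (1 − ρ)μ  ⇒  X = (T̂ − (1 − ρ)μ) / ρ
X = (51.9707 − 0.407 × 46.1) / 0.593 = (51.9707 − 18.7627) / 0.593 = 33.2080 / 0.593 = 56.000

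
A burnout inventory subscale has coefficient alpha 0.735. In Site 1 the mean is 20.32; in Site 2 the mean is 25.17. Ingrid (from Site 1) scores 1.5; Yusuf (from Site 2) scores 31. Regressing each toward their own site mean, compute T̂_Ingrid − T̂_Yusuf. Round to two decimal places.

T̂_Ingrid = 0.735(1.5) + 0.265(20.32) = 6.4873
T̂_Yusuf = 0.735(31) + 0.265(25.17) = 29.4550
Difference = 6.4873 − 29.4550 = -22.9677

-22.97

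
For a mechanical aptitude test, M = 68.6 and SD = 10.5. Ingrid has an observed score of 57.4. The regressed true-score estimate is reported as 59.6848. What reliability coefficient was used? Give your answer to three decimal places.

T̂ = ρX + (1 − ρ)μ  ⇒  T̂ − μ = ρ(X − μ)
ρ = (T̂ − μ)/(X − μ) = (59.6848 − 68.6) / (57.4 − 68.6) = -8.9152 / -11.2 = 0.79600

0.796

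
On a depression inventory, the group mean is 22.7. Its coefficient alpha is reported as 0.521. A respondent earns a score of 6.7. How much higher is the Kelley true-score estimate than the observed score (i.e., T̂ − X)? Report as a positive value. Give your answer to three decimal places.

T̂ = 0.521(6.7) + 0.479(22.7) = 3.4907 + 10.8733 = 14.36400 → 14.3640
T̂ − X = 14.3640 − 6.7 = 7.6640 → 7.664

7.664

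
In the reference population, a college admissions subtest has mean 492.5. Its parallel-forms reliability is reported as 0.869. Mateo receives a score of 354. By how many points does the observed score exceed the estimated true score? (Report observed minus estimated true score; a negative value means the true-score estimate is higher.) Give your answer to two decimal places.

-18.14

T̂ = 0.869(354) + 0.131(492.5) = 307.626 + 64.5175 = 372.1435 → 372.143
X − T̂ = 354 − 372.143 = -18.143 → -18.14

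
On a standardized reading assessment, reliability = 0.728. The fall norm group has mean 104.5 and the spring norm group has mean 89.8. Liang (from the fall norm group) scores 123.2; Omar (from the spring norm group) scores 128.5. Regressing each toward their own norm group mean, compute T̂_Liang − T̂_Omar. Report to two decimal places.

0.14

T̂_Liang = 0.728(123.2) + 0.272(104.5) = 118.1136
T̂_Omar = 0.728(128.5) + 0.272(89.8) = 117.9736
Difference = 118.1136 − 117.9736 = 0.1400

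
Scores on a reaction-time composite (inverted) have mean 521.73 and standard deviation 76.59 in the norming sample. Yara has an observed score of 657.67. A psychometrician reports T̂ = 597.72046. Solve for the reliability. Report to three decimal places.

0.559

T̂ = ρX + (1 − ρ)μ  ⇒  T̂ − μ = ρ(X − μ)
ρ = (T̂ − μ)/(X − μ) = (597.72046 − 521.73) / (657.67 − 521.73) = 75.99046 / 135.94 = 0.55900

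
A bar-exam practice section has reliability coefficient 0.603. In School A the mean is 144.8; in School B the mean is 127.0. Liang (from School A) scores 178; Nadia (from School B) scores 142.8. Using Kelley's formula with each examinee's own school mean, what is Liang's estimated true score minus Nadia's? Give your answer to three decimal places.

T̂_Liang = 0.603(178) + 0.397(144.8) = 164.81960
T̂_Nadia = 0.603(142.8) + 0.397(127.0) = 136.52740
Difference = 164.81960 − 136.52740 = 28.29220

28.292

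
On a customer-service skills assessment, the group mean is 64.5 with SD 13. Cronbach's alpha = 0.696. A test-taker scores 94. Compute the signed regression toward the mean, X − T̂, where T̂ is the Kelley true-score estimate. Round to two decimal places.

8.97

T̂ = 0.696(94) + 0.304(64.5) = 65.424 + 19.6080 = 85.0320 → 85.032
X − T̂ = 94 − 85.032 = 8.968 → 8.97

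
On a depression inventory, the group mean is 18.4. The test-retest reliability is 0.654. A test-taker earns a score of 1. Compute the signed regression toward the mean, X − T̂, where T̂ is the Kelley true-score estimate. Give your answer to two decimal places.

T̂ = ρX + (1 − ρ)μ
  = 0.654 × 1 + 0.346 × 18.4
  = 0.654 + 6.3664
  = 7.0204
  ≈ 7.020
X − T̂ = 1 − 7.020 = -6.020 → -6.02

-6.02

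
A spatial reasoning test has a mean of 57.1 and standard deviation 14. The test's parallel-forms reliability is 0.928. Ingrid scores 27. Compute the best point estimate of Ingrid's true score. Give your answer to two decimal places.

29.17

T̂ = ρX + (1 − ρ)μ
  = 0.928 × 27 + 0.072 × 57.1
  = 25.056 + 4.1112
  = 29.167
  ≈ 29.17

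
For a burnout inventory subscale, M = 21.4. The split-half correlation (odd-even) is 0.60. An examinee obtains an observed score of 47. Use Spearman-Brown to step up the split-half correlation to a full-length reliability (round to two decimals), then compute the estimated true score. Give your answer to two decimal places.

40.60

Spearman-Brown: ρ = 2r/(1 + r) = 2(0.60)/(1 + 0.60) = 1.200/1.60 = 0.7500 → 0.75
T̂ = ρX + (1 − ρ)μ
  = 0.75 × 47 + 0.25 × 21.4
  = 35.25 + 5.350
  = 40.600
  ≈ 40.60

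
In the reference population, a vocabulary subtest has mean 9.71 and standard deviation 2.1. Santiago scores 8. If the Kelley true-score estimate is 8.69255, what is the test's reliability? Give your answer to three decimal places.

T̂ = ρX + (1 − ρ)μ  ⇒  T̂ − μ = ρ(X − μ)
ρ = (T̂ − μ)/(X − μ) = (8.69255 − 9.71) / (8 − 9.71) = -1.01745 / -1.71 = 0.59500

0.595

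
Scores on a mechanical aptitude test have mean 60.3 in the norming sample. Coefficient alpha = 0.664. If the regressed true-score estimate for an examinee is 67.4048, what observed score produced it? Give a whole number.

T̂ = ρX + (1 − ρ)μ  ⇒  X = (T̂ − (1 − ρ)μ) / ρ
X = (67.4048 − 0.336 × 60.3) / 0.664 = (67.4048 − 20.2608) / 0.664 = 47.1440 / 0.664 = 71.00

71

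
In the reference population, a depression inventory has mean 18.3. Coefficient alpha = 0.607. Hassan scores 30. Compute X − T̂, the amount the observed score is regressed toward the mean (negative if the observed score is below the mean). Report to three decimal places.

4.598

Regress the observed score toward the mean by the unreliability: T̂ = 0.607·30 + 0.393·18.3 = 18.210 + 7.1919 = 25.40190.
X − T̂ = 30 − 25.4019 = 4.5981 → 4.598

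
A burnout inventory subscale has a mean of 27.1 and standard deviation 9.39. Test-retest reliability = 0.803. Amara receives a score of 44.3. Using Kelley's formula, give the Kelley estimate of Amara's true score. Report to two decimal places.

Weight the observed score by reliability and the mean by (1 − reliability): T̂ = 0.803·44.3 + 0.197·27.1 = 35.5729 + 5.3387 = 40.912.

40.91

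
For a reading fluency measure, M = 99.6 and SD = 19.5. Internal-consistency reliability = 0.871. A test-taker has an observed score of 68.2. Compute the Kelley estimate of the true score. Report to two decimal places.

72.25

T̂ = ρX + (1 − ρ)μ
  = 0.871 × 68.2 + 0.129 × 99.6
  = 59.4022 + 12.8484
  = 72.251
  ≈ 72.25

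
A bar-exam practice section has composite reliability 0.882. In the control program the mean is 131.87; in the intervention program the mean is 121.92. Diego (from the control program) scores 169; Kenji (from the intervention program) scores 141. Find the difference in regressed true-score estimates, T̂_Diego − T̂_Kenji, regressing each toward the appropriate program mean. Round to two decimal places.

25.87

T̂_Diego = 0.882(169) + 0.118(131.87) = 164.6187
T̂_Kenji = 0.882(141) + 0.118(121.92) = 138.7486
Difference = 164.6187 − 138.7486 = 25.8701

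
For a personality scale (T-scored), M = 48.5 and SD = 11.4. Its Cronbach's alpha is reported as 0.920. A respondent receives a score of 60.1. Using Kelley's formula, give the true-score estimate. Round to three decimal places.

59.172

T̂ = 0.920(60.1) + 0.080(48.5) = 55.2920 + 3.8800 = 59.1720 → 59.172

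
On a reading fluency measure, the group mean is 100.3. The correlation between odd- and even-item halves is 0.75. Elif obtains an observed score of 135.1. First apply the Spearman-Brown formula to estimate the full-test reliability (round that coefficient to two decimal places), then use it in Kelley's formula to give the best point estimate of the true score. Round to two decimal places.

130.23

Spearman-Brown: ρ = 2r/(1 + r) = 2(0.75)/(1 + 0.75) = 1.500/1.75 = 0.8571 → 0.86
T̂ = 0.86(135.1) + 0.14(100.3) = 116.186 + 14.042 = 130.228 → 130.23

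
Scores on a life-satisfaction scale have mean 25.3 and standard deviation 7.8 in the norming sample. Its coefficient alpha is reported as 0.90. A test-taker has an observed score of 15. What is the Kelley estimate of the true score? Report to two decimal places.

16.03

Weight the observed score by reliability and the mean by (1 − reliability): T̂ = 0.90·15 + 0.10·25.3 = 13.50 + 2.530 = 16.030.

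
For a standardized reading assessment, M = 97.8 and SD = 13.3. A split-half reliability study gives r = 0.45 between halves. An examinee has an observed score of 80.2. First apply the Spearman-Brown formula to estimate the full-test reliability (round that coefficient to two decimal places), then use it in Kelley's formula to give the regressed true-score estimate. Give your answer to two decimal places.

86.89

Spearman-Brown: ρ = 2r/(1 + r) = 2(0.45)/(1 + 0.45) = 0.900/1.45 = 0.6207 → 0.62
T̂ = 0.62(80.2) + 0.38(97.8) = 49.724 + 37.164 = 86.888 → 86.89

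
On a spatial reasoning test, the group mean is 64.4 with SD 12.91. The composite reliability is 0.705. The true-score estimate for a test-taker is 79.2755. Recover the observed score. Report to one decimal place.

T̂ = ρX + (1 − ρ)μ  ⇒  X = (T̂ − (1 − ρ)μ) / ρ
X = (79.2755 − 0.295 × 64.4) / 0.705 = (79.2755 − 18.9980) / 0.705 = 60.2775 / 0.705 = 85.500

85.5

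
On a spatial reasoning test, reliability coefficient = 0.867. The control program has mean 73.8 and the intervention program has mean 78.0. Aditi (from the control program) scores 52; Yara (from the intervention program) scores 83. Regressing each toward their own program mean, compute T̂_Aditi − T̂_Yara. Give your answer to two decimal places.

-27.44

T̂_Aditi = 0.867(52) + 0.133(73.8) = 54.8994
T̂_Yara = 0.867(83) + 0.133(78.0) = 82.3350
Difference = 54.8994 − 82.3350 = -27.4356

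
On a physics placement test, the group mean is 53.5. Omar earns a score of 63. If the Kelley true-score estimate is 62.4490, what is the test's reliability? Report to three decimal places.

0.942

T̂ = ρX + (1 − ρ)μ  ⇒  T̂ − μ = ρ(X − μ)
ρ = (T̂ − μ)/(X − μ) = (62.4490 − 53.5) / (63 − 53.5) = 8.9490 / 9.5 = 0.94200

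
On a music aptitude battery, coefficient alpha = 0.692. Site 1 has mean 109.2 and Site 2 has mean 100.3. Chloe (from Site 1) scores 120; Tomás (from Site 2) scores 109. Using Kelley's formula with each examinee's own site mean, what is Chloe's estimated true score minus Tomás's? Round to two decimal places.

10.35

T̂_Chloe = 0.692(120) + 0.308(109.2) = 116.6736
T̂_Tomás = 0.692(109) + 0.308(100.3) = 106.3204
Difference = 116.6736 − 106.3204 = 10.3532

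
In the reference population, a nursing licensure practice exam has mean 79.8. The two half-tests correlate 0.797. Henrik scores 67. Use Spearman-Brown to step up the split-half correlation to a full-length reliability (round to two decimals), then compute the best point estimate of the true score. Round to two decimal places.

Spearman-Brown: ρ = 2r/(1 + r) = 2(0.797)/(1 + 0.797) = 1.5940/1.797 = 0.8870 → 0.89
T̂ = ρX + (1 − ρ)μ
  = 0.89 × 67 + 0.11 × 79.8
  = 59.63 + 8.778
  = 68.408
  ≈ 68.41

68.41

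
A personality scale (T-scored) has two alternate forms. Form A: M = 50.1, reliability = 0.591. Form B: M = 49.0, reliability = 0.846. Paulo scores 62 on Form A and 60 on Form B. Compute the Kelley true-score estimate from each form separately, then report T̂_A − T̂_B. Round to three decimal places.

T̂_A = 0.591(62) + 0.409(50.1) = 57.13290
T̂_B = 0.846(60) + 0.154(49.0) = 58.30600
T̂_A − T̂_B = -1.17310

-1.173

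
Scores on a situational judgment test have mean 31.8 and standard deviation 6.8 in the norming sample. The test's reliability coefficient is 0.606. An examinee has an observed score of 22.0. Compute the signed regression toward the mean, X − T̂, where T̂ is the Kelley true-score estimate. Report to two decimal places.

T̂ = 0.606(22.0) + 0.394(31.8) = 13.3320 + 12.5292 = 25.8612 → 25.861
X − T̂ = 22.0 − 25.861 = -3.861 → -3.86

-3.86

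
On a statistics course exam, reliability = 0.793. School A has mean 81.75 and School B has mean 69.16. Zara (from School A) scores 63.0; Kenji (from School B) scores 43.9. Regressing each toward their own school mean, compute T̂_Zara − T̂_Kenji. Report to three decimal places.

17.752

T̂_Zara = 0.793(63.0) + 0.207(81.75) = 66.88125
T̂_Kenji = 0.793(43.9) + 0.207(69.16) = 49.12882
Difference = 66.88125 − 49.12882 = 17.75243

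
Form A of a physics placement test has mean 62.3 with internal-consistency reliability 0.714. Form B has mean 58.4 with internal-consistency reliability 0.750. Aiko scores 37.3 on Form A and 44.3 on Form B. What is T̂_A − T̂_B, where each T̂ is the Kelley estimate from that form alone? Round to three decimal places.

T̂_A = 0.714(37.3) + 0.286(62.3) = 44.45000
T̂_B = 0.750(44.3) + 0.250(58.4) = 47.82500
T̂_A − T̂_B = -3.37500

-3.375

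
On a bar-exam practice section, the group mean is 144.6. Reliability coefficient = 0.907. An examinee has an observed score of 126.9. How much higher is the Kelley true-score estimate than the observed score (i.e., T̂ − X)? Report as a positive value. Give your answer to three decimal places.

T̂ = 0.907(126.9) + 0.093(144.6) = 115.0983 + 13.4478 = 128.54610 → 128.5461
T̂ − X = 128.5461 − 126.9 = 1.6461 → 1.646

1.646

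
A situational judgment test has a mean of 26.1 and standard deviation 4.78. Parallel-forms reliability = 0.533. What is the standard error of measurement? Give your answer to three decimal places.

3.267

SEM = SD · √(1 − ρ) = 4.78 × √0.467 = 4.78 × 0.6834 = 3.2665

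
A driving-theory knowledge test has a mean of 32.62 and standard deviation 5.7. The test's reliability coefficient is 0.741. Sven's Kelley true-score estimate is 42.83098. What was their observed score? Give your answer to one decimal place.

46.4

T̂ = ρX + (1 − ρ)μ  ⇒  X = (T̂ − (1 − ρ)μ) / ρ
X = (42.83098 − 0.259 × 32.62) / 0.741 = (42.83098 − 8.44858) / 0.741 = 34.38240 / 0.741 = 46.400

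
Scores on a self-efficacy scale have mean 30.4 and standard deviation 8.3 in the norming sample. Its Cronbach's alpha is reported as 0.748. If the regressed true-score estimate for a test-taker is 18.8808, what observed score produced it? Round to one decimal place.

15.0

T̂ = ρX + (1 − ρ)μ  ⇒  X = (T̂ − (1 − ρ)μ) / ρ
X = (18.8808 − 0.252 × 30.4) / 0.748 = (18.8808 − 7.6608) / 0.748 = 11.2200 / 0.748 = 15.000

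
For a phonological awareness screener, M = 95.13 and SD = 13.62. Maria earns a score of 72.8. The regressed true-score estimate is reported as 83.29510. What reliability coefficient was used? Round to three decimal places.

T̂ = ρX + (1 − ρ)μ  ⇒  T̂ − μ = ρ(X − μ)
ρ = (T̂ − μ)/(X − μ) = (83.29510 − 95.13) / (72.8 − 95.13) = -11.83490 / -22.33 = 0.53000

0.530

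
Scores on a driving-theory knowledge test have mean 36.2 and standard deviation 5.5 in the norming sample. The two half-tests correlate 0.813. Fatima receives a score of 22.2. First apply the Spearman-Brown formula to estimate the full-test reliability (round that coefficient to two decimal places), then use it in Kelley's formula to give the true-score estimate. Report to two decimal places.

Spearman-Brown: ρ = 2r/(1 + r) = 2(0.813)/(1 + 0.813) = 1.6260/1.813 = 0.8969 → 0.90
T̂ = ρX + (1 − ρ)μ
  = 0.90 × 22.2 + 0.10 × 36.2
  = 19.980 + 3.620
  = 23.600
  ≈ 23.60

23.60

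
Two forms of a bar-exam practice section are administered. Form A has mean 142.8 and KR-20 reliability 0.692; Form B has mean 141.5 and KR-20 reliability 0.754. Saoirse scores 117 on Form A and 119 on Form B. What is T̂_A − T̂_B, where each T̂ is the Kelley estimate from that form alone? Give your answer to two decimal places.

T̂_A = 0.692(117) + 0.308(142.8) = 124.9464
T̂_B = 0.754(119) + 0.246(141.5) = 124.5350
T̂_A − T̂_B = 0.4114

0.41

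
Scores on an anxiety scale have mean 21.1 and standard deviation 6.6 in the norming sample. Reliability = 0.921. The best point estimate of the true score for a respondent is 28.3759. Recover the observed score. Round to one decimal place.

T̂ = ρX + (1 − ρ)μ  ⇒  X = (T̂ − (1 − ρ)μ) / ρ
X = (28.3759 − 0.079 × 21.1) / 0.921 = (28.3759 − 1.6669) / 0.921 = 26.7090 / 0.921 = 29.000

29.0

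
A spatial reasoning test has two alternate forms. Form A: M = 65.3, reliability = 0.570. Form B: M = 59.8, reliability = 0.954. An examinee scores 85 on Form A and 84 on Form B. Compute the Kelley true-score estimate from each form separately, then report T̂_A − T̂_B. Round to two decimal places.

-6.36

T̂_A = 0.570(85) + 0.430(65.3) = 76.5290
T̂_B = 0.954(84) + 0.046(59.8) = 82.8868
T̂_A − T̂_B = -6.3578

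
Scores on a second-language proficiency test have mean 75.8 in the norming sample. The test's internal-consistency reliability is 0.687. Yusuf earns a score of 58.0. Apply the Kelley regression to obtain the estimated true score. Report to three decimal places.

T̂ = 0.687(58.0) + 0.313(75.8) = 39.8460 + 23.7254 = 63.5714 → 63.571

63.571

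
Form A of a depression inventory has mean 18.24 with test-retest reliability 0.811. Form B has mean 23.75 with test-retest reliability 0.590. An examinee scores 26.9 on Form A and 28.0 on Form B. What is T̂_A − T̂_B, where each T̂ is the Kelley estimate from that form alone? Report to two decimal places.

-0.99

T̂_A = 0.811(26.9) + 0.189(18.24) = 25.2633
T̂_B = 0.590(28.0) + 0.410(23.75) = 26.2575
T̂_A − T̂_B = -0.9942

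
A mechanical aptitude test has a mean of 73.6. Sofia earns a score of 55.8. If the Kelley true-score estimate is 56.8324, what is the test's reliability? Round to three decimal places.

0.942

T̂ = ρX + (1 − ρ)μ  ⇒  T̂ − μ = ρ(X − μ)
ρ = (T̂ − μ)/(X − μ) = (56.8324 − 73.6) / (55.8 − 73.6) = -16.7676 / -17.8 = 0.94200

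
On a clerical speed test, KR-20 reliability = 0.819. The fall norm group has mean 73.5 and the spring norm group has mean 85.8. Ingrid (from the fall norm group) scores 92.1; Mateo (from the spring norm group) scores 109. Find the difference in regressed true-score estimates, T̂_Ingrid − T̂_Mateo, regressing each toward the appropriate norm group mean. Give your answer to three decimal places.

T̂_Ingrid = 0.819(92.1) + 0.181(73.5) = 88.73340
T̂_Mateo = 0.819(109) + 0.181(85.8) = 104.80080
Difference = 88.73340 − 104.80080 = -16.06740

-16.067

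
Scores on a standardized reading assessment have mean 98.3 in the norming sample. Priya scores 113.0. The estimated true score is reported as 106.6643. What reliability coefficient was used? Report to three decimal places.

0.569

T̂ = ρX + (1 − ρ)μ  ⇒  T̂ − μ = ρ(X − μ)
ρ = (T̂ − μ)/(X − μ) = (106.6643 − 98.3) / (113.0 − 98.3) = 8.3643 / 14.7 = 0.56900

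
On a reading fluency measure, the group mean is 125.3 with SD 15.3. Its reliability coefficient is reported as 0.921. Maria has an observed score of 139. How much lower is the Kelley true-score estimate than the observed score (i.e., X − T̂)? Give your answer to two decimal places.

1.08

T̂ = 0.921(139) + 0.079(125.3) = 128.019 + 9.8987 = 137.9177 → 137.918
X − T̂ = 139 − 137.918 = 1.082 → 1.08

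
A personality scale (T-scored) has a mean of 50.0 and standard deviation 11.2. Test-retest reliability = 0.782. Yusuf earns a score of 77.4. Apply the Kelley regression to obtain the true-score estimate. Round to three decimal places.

T̂ = ρX + (1 − ρ)μ
  = 0.782 × 77.4 + 0.218 × 50.0
  = 60.5268 + 10.9000
  = 71.4268
  ≈ 71.427

71.427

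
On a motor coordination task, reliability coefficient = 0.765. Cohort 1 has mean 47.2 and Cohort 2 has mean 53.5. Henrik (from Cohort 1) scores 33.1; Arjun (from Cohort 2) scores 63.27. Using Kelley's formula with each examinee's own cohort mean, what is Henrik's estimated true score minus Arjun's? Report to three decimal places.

-24.561

T̂_Henrik = 0.765(33.1) + 0.235(47.2) = 36.41350
T̂_Arjun = 0.765(63.27) + 0.235(53.5) = 60.97405
Difference = 36.41350 − 60.97405 = -24.56055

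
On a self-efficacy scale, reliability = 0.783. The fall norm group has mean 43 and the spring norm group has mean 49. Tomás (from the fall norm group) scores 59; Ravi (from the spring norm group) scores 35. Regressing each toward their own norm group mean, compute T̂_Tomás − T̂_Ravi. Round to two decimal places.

T̂_Tomás = 0.783(59) + 0.217(43) = 55.5280
T̂_Ravi = 0.783(35) + 0.217(49) = 38.0380
Difference = 55.5280 − 38.0380 = 17.4900

17.49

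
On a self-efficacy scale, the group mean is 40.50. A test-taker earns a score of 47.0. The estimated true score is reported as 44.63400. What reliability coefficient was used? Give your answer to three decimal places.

T̂ = ρX + (1 − ρ)μ  ⇒  T̂ − μ = ρ(X − μ)
ρ = (T̂ − μ)/(X − μ) = (44.63400 − 40.50) / (47.0 − 40.50) = 4.13400 / 6.50 = 0.63600

0.636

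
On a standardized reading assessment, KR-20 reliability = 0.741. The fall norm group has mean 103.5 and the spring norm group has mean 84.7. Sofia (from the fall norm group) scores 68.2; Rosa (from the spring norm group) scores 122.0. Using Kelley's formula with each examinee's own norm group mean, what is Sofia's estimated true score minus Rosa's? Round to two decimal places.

-35.00

T̂_Sofia = 0.741(68.2) + 0.259(103.5) = 77.3427
T̂_Rosa = 0.741(122.0) + 0.259(84.7) = 112.3393
Difference = 77.3427 − 112.3393 = -34.9966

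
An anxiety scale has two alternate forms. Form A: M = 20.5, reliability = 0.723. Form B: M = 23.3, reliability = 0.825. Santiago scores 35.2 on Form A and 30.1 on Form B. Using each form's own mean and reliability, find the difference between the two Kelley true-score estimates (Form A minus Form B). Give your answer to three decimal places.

T̂_A = 0.723(35.2) + 0.277(20.5) = 31.12810
T̂_B = 0.825(30.1) + 0.175(23.3) = 28.91000
T̂_A − T̂_B = 2.21810

2.218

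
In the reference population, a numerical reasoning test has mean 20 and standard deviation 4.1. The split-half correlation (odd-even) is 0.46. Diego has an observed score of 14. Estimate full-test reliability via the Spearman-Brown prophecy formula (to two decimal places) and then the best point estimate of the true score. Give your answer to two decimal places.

16.22

Spearman-Brown: ρ = 2r/(1 + r) = 2(0.46)/(1 + 0.46) = 0.920/1.46 = 0.6301 → 0.63
Regress the observed score toward the mean by the unreliability: T̂ = 0.63·14 + 0.37·20 = 8.82 + 7.40 = 16.220.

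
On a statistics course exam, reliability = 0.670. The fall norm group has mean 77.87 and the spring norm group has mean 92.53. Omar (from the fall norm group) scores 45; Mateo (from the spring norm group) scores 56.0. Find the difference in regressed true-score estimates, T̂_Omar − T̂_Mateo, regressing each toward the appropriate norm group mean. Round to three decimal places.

-12.208

T̂_Omar = 0.670(45) + 0.330(77.87) = 55.84710
T̂_Mateo = 0.670(56.0) + 0.330(92.53) = 68.05490
Difference = 55.84710 − 68.05490 = -12.20780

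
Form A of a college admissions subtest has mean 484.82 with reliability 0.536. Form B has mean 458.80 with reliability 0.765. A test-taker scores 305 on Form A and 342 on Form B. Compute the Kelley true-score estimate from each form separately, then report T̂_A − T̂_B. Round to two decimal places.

18.99

T̂_A = 0.536(305) + 0.464(484.82) = 388.4365
T̂_B = 0.765(342) + 0.235(458.80) = 369.4480
T̂_A − T̂_B = 18.9885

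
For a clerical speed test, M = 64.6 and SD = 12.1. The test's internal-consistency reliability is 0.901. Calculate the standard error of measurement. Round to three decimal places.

SEM = SD · √(1 − ρ) = 12.1 × √0.099 = 12.1 × 0.3146 = 3.8072

3.807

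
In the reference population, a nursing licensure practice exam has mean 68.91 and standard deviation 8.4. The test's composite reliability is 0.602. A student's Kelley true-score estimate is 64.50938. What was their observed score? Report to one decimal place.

61.6

T̂ = ρX + (1 − ρ)μ  ⇒  X = (T̂ − (1 − ρ)μ) / ρ
X = (64.50938 − 0.398 × 68.91) / 0.602 = (64.50938 − 27.42618) / 0.602 = 37.08320 / 0.602 = 61.600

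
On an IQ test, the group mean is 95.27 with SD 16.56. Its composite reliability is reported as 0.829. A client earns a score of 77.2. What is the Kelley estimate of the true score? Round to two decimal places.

80.29

Regress the observed score toward the mean by the unreliability: T̂ = 0.829·77.2 + 0.171·95.27 = 63.9988 + 16.29117 = 80.290.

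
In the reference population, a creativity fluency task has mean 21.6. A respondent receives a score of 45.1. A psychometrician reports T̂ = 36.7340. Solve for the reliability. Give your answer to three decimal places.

0.644

T̂ = ρX + (1 − ρ)μ  ⇒  T̂ − μ = ρ(X − μ)
ρ = (T̂ − μ)/(X − μ) = (36.7340 − 21.6) / (45.1 − 21.6) = 15.1340 / 23.5 = 0.64400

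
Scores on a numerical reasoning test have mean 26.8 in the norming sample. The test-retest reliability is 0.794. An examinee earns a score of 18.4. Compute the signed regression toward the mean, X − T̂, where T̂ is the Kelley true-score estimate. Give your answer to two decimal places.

-1.73

T̂ = ρX + (1 − ρ)μ
  = 0.794 × 18.4 + 0.206 × 26.8
  = 14.6096 + 5.5208
  = 20.1304
  ≈ 20.130
X − T̂ = 18.4 − 20.130 = -1.730 → -1.73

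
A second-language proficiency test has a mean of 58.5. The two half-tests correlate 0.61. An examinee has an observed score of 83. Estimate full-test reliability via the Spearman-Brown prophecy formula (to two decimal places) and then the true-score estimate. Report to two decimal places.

Spearman-Brown: ρ = 2r/(1 + r) = 2(0.61)/(1 + 0.61) = 1.220/1.61 = 0.7578 → 0.76
T̂ = ρX + (1 − ρ)μ
  = 0.76 × 83 + 0.24 × 58.5
  = 63.08 + 14.040
  = 77.120
  ≈ 77.12

77.12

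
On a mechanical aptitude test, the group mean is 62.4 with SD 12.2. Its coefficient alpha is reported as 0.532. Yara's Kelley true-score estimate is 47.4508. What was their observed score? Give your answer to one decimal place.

34.3

T̂ = ρX + (1 − ρ)μ  ⇒  X = (T̂ − (1 − ρ)μ) / ρ
X = (47.4508 − 0.468 × 62.4) / 0.532 = (47.4508 − 29.2032) / 0.532 = 18.2476 / 0.532 = 34.300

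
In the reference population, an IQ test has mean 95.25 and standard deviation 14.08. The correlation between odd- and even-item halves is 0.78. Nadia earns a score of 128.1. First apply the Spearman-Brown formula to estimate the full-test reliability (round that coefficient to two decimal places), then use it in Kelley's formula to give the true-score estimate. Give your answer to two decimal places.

Spearman-Brown: ρ = 2r/(1 + r) = 2(0.78)/(1 + 0.78) = 1.560/1.78 = 0.8764 → 0.88
T̂ = ρX + (1 − ρ)μ
  = 0.88 × 128.1 + 0.12 × 95.25
  = 112.728 + 11.4300
  = 124.158
  ≈ 124.16

124.16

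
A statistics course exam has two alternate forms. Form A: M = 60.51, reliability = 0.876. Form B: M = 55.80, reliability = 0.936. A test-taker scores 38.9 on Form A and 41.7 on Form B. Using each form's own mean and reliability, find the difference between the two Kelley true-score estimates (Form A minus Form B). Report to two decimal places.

-1.02

T̂_A = 0.876(38.9) + 0.124(60.51) = 41.5796
T̂_B = 0.936(41.7) + 0.064(55.80) = 42.6024
T̂_A − T̂_B = -1.0228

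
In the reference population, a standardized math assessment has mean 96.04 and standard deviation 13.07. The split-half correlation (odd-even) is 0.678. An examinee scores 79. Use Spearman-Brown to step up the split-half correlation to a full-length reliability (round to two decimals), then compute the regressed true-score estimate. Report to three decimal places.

82.238

Spearman-Brown: ρ = 2r/(1 + r) = 2(0.678)/(1 + 0.678) = 1.3560/1.678 = 0.8081 → 0.81
T̂ = 0.81(79) + 0.19(96.04) = 63.99 + 18.2476 = 82.2376 → 82.238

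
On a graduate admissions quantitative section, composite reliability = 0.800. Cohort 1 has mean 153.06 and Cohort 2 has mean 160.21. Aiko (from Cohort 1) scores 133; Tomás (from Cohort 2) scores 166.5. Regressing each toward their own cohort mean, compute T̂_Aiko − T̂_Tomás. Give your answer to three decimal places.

T̂_Aiko = 0.800(133) + 0.200(153.06) = 137.01200
T̂_Tomás = 0.800(166.5) + 0.200(160.21) = 165.24200
Difference = 137.01200 − 165.24200 = -28.23000

-28.230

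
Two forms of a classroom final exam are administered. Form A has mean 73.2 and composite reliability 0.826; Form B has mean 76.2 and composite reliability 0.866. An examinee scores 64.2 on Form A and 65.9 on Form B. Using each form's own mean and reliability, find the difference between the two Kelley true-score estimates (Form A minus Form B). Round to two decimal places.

-1.51

T̂_A = 0.826(64.2) + 0.174(73.2) = 65.7660
T̂_B = 0.866(65.9) + 0.134(76.2) = 67.2802
T̂_A − T̂_B = -1.5142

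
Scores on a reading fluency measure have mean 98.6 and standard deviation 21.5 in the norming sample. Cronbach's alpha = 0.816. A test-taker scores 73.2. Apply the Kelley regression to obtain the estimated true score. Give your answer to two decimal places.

Weight the observed score by reliability and the mean by (1 − reliability): T̂ = 0.816·73.2 + 0.184·98.6 = 59.7312 + 18.1424 = 77.874.

77.87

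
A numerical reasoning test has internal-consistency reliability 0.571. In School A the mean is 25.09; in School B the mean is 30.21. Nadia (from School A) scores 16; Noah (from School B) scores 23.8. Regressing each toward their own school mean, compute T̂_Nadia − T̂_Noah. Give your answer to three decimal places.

-6.650

T̂_Nadia = 0.571(16) + 0.429(25.09) = 19.89961
T̂_Noah = 0.571(23.8) + 0.429(30.21) = 26.54989
Difference = 19.89961 − 26.54989 = -6.65028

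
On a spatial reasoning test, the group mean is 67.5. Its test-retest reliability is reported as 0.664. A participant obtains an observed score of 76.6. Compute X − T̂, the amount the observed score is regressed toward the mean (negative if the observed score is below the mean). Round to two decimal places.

Weight the observed score by reliability and the mean by (1 − reliability): T̂ = 0.664·76.6 + 0.336·67.5 = 50.8624 + 22.6800 = 73.5424.
X − T̂ = 76.6 − 73.542 = 3.058 → 3.06

3.06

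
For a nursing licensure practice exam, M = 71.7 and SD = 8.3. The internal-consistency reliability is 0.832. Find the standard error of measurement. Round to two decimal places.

SEM = SD · √(1 − ρ) = 8.3 × √0.168 = 8.3 × 0.4099 = 3.402

3.40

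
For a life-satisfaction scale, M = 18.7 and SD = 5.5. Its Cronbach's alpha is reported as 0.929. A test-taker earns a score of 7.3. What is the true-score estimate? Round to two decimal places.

8.11

T̂ = ρX + (1 − ρ)μ
  = 0.929 × 7.3 + 0.071 × 18.7
  = 6.7817 + 1.3277
  = 8.109
  ≈ 8.11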